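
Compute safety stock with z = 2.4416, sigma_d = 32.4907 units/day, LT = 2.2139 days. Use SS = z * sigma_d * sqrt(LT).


sqrt(LT) = sqrt(2.2139) = 1.4879
SS = 2.4416 * 32.4907 * 1.4879 = 118.0355

118.0355 units


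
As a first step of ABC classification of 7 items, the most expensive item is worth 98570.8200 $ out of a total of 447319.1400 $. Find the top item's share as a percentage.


Top item = 98570.8200
Total = 447319.1400
Percentage = 98570.8200 / 447319.1400 * 100 = 22.0359

22.0359%


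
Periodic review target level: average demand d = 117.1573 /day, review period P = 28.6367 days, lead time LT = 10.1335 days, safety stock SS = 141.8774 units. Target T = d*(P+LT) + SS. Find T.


P + LT = 38.7702
d*(P+LT) = 117.1573 * 38.7702 = 4542.2120
T = 4542.2120 + 141.8774 = 4684.0894

4684.0894 units


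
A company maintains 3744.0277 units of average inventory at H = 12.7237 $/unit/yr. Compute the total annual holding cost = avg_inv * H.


Cost = 3744.0277 * 12.7237 = 47637.8852

47637.8852 $/yr


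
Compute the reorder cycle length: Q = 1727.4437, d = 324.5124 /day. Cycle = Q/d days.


Cycle = 1727.4437 / 324.5124 = 5.3232

5.3232 days


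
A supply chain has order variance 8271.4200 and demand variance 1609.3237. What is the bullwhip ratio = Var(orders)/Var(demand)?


BW = 8271.4200 / 1609.3237 = 5.1397

5.1397


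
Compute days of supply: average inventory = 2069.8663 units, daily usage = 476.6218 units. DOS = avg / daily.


DOS = 2069.8663 / 476.6218 = 4.3428

4.3428 days


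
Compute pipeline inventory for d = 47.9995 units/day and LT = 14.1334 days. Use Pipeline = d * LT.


Pipeline = 47.9995 * 14.1334 = 678.3961

678.3961 units


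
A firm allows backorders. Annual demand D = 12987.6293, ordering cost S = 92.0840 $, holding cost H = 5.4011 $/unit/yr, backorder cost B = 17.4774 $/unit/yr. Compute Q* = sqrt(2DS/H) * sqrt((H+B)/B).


sqrt(2DS/H) = 665.4737
sqrt((H+B)/B) = 1.1441
Q* = 665.4737 * 1.1441 = 761.3884

761.3884 units


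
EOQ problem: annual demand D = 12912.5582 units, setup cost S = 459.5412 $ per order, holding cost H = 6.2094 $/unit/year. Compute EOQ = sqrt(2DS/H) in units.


2*D*S = 2 * 12912.5582 * 459.5412 = 11867704.9806
2*D*S/H = 1911248.2656
EOQ = sqrt(1911248.2656) = 1382.4790

1382.4790 units


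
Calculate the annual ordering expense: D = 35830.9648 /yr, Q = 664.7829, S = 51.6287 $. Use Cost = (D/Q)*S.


Number of orders = D/Q = 53.8987
Cost = 53.8987 * 51.6287 = 2782.7222

2782.7222 $/yr


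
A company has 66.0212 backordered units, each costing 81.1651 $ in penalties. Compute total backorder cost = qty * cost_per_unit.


Total = 66.0212 * 81.1651 = 5358.6173

5358.6173 $


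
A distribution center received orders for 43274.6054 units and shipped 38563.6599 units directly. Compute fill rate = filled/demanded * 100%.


FR = 38563.6599 / 43274.6054 * 100 = 89.1138

89.1138%


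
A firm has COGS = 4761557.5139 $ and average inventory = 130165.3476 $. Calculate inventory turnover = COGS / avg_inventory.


Turnover = 4761557.5139 / 130165.3476 = 36.5808

36.5808


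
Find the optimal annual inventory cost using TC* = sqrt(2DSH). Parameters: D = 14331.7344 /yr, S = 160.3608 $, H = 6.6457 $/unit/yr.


2*D*S*H = 30546938.7010
TC* = sqrt(30546938.7010) = 5526.9285

5526.9285 $/yr


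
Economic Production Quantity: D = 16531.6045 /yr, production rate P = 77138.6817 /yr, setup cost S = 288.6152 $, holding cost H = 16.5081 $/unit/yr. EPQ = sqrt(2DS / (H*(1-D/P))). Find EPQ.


1 - D/P = 1 - 0.2143 = 0.7857
H*(1-D/P) = 12.9702
2DS = 9542544.6782
EPQ = sqrt(735725.7951) = 857.7446

857.7446 units


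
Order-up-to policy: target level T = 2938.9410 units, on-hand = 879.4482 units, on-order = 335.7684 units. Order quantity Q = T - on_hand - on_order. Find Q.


Inventory position = OH + OO = 879.4482 + 335.7684 = 1215.2166
Q = 2938.9410 - 1215.2166 = 1723.7244

1723.7244 units


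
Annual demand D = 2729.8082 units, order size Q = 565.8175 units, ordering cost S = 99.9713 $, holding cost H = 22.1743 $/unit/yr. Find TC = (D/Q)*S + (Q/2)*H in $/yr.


Ordering cost = D*S/Q = 482.3154
Holding cost = Q*H/2 = 6273.3035
TC = 482.3154 + 6273.3035 = 6755.6189

6755.6189 $/yr


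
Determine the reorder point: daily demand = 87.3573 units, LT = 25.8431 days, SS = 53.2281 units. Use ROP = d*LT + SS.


d*LT = 87.3573 * 25.8431 = 2257.5834
ROP = 2257.5834 + 53.2281 = 2310.8115

2310.8115 units


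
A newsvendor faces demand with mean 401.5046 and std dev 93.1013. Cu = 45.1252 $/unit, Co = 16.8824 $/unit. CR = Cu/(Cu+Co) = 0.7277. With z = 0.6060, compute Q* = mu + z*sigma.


CR = Cu/(Cu+Co) = 45.1252/(45.1252+16.8824) = 0.7277
z = 0.6060
Q* = 401.5046 + 0.6060 * 93.1013 = 457.9240

457.9240 units


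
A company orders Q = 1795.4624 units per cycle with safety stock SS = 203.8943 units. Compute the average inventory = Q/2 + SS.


Q/2 = 897.7312
Avg = 897.7312 + 203.8943 = 1101.6255

1101.6255 units


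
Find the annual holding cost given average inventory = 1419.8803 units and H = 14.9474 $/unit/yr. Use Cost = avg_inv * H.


Cost = 1419.8803 * 14.9474 = 21223.5188

21223.5188 $/yr


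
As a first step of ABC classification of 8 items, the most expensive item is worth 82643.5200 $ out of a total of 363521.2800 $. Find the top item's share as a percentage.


Top item = 82643.5200
Total = 363521.2800
Percentage = 82643.5200 / 363521.2800 * 100 = 22.7342

22.7342%


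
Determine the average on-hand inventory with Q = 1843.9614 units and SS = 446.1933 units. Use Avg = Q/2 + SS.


Q/2 = 921.9807
Avg = 921.9807 + 446.1933 = 1368.1740

1368.1740 units


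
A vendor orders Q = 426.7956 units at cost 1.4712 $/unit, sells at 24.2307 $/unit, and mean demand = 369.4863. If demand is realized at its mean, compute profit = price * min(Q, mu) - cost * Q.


Sales at mu = min(426.7956, 369.4863) = 369.4863
Revenue = 24.2307 * 369.4863 = 8952.9117
Total cost = 1.4712 * 426.7956 = 627.9017
Profit = 8952.9117 - 627.9017 = 8325.0100

8325.0100 $


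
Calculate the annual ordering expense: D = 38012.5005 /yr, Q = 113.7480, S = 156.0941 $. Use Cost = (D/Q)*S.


Number of orders = D/Q = 334.1817
Cost = 334.1817 * 156.0941 = 52163.7924

52163.7924 $/yr


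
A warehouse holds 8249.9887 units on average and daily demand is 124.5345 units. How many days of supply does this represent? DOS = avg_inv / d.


DOS = 8249.9887 / 124.5345 = 66.2466

66.2466 days


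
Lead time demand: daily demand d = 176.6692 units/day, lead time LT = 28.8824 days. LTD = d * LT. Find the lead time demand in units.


LTD = 176.6692 * 28.8824 = 5102.6305

5102.6305 units


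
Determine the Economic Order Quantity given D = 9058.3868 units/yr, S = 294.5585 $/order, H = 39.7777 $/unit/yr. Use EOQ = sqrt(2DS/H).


2*D*S = 2 * 9058.3868 * 294.5585 = 5336449.6565
2*D*S/H = 134156.8179
EOQ = sqrt(134156.8179) = 366.2742

366.2742 units


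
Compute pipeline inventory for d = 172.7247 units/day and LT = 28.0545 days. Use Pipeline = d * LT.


Pipeline = 172.7247 * 28.0545 = 4845.7051

4845.7051 units


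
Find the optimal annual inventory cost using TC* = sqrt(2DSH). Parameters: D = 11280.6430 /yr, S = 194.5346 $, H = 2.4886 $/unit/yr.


2*D*S*H = 10922342.8302
TC* = sqrt(10922342.8302) = 3304.8968

3304.8968 $/yr


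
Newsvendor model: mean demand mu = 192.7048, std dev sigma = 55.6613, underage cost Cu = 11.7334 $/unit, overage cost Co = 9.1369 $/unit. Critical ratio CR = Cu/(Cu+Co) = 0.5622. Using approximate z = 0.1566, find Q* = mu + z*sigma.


CR = Cu/(Cu+Co) = 11.7334/(11.7334+9.1369) = 0.5622
z = 0.1566
Q* = 192.7048 + 0.1566 * 55.6613 = 201.4214

201.4214 units


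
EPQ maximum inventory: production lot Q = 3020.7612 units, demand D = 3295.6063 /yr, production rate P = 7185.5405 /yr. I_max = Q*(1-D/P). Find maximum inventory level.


D/P = 0.4586
1 - D/P = 0.5414
I_max = 3020.7612 * 0.5414 = 1635.3067

1635.3067 units


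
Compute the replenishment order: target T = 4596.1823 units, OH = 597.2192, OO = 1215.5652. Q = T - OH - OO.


Inventory position = OH + OO = 597.2192 + 1215.5652 = 1812.7844
Q = 4596.1823 - 1812.7844 = 2783.3979

2783.3979 units


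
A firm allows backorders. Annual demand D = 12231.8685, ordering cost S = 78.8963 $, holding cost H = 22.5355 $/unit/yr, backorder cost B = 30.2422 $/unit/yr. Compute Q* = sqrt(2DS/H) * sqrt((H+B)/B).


sqrt(2DS/H) = 292.6551
sqrt((H+B)/B) = 1.3210
Q* = 292.6551 * 1.3210 = 386.6114

386.6114 units


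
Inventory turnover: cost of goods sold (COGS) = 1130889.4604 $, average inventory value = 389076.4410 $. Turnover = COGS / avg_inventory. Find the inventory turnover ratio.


Turnover = 1130889.4604 / 389076.4410 = 2.9066

2.9066


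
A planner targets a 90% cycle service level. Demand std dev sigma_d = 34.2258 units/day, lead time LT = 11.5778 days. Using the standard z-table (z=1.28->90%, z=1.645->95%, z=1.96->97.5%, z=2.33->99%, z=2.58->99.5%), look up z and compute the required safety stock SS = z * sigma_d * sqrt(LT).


From the table, SL = 90% corresponds to z = 1.28
sqrt(LT) = sqrt(11.5778) = 3.4026
SS = 1.28 * 34.2258 * 3.4026 = 149.0653

149.0653 units


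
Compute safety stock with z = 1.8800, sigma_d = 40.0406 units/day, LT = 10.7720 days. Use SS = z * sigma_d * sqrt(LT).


sqrt(LT) = sqrt(10.7720) = 3.2821
SS = 1.8800 * 40.0406 * 3.2821 = 247.0624

247.0624 units


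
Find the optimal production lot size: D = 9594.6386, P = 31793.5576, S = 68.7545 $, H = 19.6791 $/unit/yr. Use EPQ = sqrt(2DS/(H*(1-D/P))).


1 - D/P = 1 - 0.3018 = 0.6982
H*(1-D/P) = 13.7404
2DS = 1319349.1592
EPQ = sqrt(96020.0245) = 309.8710

309.8710 units


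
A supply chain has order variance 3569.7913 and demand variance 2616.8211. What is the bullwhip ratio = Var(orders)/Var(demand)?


BW = 3569.7913 / 2616.8211 = 1.3642

1.3642


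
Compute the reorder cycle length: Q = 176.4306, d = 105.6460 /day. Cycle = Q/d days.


Cycle = 176.4306 / 105.6460 = 1.6700

1.6700 days


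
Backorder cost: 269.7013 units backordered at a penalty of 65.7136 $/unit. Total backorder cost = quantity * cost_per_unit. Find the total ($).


Total = 269.7013 * 65.7136 = 17723.0433

17723.0433 $


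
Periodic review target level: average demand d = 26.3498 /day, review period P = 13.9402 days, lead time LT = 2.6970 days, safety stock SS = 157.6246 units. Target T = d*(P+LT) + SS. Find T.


P + LT = 16.6372
d*(P+LT) = 26.3498 * 16.6372 = 438.3869
T = 438.3869 + 157.6246 = 596.0115

596.0115 units


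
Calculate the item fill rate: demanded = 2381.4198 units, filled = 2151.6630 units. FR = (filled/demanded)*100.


FR = 2151.6630 / 2381.4198 * 100 = 90.3521

90.3521%


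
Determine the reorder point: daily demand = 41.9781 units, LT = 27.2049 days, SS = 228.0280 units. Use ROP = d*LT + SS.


d*LT = 41.9781 * 27.2049 = 1142.0100
ROP = 1142.0100 + 228.0280 = 1370.0380

1370.0380 units


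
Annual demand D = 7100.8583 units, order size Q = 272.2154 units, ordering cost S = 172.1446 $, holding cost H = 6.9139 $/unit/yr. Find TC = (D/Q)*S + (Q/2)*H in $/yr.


Ordering cost = D*S/Q = 4490.4675
Holding cost = Q*H/2 = 941.0350
TC = 4490.4675 + 941.0350 = 5431.5025

5431.5025 $/yr


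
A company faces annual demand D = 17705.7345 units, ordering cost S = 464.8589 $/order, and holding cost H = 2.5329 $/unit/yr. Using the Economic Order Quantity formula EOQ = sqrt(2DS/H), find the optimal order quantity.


2*D*S = 2 * 17705.7345 * 464.8589 = 16461336.5267
2*D*S/H = 6499007.6698
EOQ = sqrt(6499007.6698) = 2549.3151

2549.3151 units


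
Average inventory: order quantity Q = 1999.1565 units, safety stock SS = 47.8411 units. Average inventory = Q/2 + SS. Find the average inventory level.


Q/2 = 999.5783
Avg = 999.5783 + 47.8411 = 1047.4194

1047.4194 units


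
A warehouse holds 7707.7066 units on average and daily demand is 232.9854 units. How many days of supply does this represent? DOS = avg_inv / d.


DOS = 7707.7066 / 232.9854 = 33.0824

33.0824 days


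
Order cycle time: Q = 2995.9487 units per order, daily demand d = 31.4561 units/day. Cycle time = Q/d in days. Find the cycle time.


Cycle = 2995.9487 / 31.4561 = 95.2422

95.2422 days


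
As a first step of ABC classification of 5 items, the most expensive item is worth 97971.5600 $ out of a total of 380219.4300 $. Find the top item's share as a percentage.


Top item = 97971.5600
Total = 380219.4300
Percentage = 97971.5600 / 380219.4300 * 100 = 25.7671

25.7671%


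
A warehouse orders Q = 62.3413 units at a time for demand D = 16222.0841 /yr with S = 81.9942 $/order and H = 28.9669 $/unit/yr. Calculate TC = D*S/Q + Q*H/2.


Ordering cost = D*S/Q = 21336.0454
Holding cost = Q*H/2 = 902.9171
TC = 21336.0454 + 902.9171 = 22238.9625

22238.9625 $/yr


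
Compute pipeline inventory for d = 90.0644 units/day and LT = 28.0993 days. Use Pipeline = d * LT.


Pipeline = 90.0644 * 28.0993 = 2530.7466

2530.7466 units


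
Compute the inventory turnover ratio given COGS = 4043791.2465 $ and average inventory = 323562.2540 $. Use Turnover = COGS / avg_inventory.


Turnover = 4043791.2465 / 323562.2540 = 12.4977

12.4977


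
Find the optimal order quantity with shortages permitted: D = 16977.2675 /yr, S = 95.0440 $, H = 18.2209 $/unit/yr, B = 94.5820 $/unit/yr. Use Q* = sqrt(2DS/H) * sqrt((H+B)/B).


sqrt(2DS/H) = 420.8490
sqrt((H+B)/B) = 1.0921
Q* = 420.8490 * 1.0921 = 459.6023

459.6023 units


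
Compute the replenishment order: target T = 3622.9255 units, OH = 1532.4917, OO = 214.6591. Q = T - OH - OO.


Inventory position = OH + OO = 1532.4917 + 214.6591 = 1747.1508
Q = 3622.9255 - 1747.1508 = 1875.7747

1875.7747 units


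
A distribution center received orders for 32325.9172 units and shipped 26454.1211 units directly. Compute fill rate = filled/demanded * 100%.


FR = 26454.1211 / 32325.9172 * 100 = 81.8356

81.8356%


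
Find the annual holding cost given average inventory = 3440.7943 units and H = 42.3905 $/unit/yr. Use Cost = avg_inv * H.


Cost = 3440.7943 * 42.3905 = 145856.9908

145856.9908 $/yr


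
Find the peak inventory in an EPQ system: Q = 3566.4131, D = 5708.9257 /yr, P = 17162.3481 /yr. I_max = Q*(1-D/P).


D/P = 0.3326
1 - D/P = 0.6674
I_max = 3566.4131 * 0.6674 = 2380.0727

2380.0727 units


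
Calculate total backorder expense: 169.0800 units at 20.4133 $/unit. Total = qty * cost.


Total = 169.0800 * 20.4133 = 3451.4808

3451.4808 $


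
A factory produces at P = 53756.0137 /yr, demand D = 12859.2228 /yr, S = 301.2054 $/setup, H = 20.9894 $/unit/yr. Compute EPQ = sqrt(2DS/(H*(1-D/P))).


1 - D/P = 1 - 0.2392 = 0.7608
H*(1-D/P) = 15.9684
2DS = 7746534.6943
EPQ = sqrt(485115.6341) = 696.5024

696.5024 units


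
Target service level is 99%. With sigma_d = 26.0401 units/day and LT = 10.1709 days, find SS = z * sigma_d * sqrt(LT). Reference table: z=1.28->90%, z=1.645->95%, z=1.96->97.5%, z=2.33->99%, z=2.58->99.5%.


From the table, SL = 99% corresponds to z = 2.33
sqrt(LT) = sqrt(10.1709) = 3.1892
SS = 2.33 * 26.0401 * 3.1892 = 193.4988

193.4988 units


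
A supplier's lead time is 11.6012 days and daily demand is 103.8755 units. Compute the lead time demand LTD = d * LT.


LTD = 103.8755 * 11.6012 = 1205.0805

1205.0805 units


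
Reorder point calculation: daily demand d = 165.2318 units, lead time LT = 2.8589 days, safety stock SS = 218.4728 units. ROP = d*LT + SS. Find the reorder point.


d*LT = 165.2318 * 2.8589 = 472.3812
ROP = 472.3812 + 218.4728 = 690.8540

690.8540 units


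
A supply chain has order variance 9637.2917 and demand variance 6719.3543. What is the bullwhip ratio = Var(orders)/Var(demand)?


BW = 9637.2917 / 6719.3543 = 1.4343

1.4343


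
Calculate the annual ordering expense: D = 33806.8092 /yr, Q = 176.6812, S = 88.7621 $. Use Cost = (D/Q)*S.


Number of orders = D/Q = 191.3436
Cost = 191.3436 * 88.7621 = 16984.0559

16984.0559 $/yr


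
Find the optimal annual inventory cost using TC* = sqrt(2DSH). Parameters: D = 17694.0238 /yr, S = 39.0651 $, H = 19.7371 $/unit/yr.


2*D*S*H = 27285309.5161
TC* = sqrt(27285309.5161) = 5223.5342

5223.5342 $/yr


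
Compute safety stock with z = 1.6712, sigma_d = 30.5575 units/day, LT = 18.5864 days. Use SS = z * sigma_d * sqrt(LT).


sqrt(LT) = sqrt(18.5864) = 4.3112
SS = 1.6712 * 30.5575 * 4.3112 = 220.1628

220.1628 units


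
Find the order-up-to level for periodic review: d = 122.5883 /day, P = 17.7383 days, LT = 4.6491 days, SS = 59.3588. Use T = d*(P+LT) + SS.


P + LT = 22.3874
d*(P+LT) = 122.5883 * 22.3874 = 2744.4333
T = 2744.4333 + 59.3588 = 2803.7921

2803.7921 units


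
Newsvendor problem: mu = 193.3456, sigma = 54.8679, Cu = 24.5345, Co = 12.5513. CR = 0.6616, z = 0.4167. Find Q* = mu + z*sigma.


CR = Cu/(Cu+Co) = 24.5345/(24.5345+12.5513) = 0.6616
z = 0.4167
Q* = 193.3456 + 0.4167 * 54.8679 = 216.2091

216.2091 units


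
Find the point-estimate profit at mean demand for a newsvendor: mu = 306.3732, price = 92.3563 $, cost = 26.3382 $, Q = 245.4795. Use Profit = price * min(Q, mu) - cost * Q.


Sales at mu = min(245.4795, 306.3732) = 245.4795
Revenue = 92.3563 * 245.4795 = 22671.5783
Total cost = 26.3382 * 245.4795 = 6465.4882
Profit = 22671.5783 - 6465.4882 = 16206.0902

16206.0902 $


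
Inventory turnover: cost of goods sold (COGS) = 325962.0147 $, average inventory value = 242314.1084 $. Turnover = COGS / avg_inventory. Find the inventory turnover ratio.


Turnover = 325962.0147 / 242314.1084 = 1.3452

1.3452


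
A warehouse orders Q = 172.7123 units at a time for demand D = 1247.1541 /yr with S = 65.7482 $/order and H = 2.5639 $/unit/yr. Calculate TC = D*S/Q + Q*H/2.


Ordering cost = D*S/Q = 474.7672
Holding cost = Q*H/2 = 221.4085
TC = 474.7672 + 221.4085 = 696.1757

696.1757 $/yr


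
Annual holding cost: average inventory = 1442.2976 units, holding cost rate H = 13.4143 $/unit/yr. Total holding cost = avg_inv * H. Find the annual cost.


Cost = 1442.2976 * 13.4143 = 19347.4127

19347.4127 $/yr


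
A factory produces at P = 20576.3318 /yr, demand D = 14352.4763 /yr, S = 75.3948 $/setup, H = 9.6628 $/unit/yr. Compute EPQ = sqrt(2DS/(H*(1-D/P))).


1 - D/P = 1 - 0.6975 = 0.3025
H*(1-D/P) = 2.9228
2DS = 2164204.1603
EPQ = sqrt(740463.5594) = 860.5019

860.5019 units


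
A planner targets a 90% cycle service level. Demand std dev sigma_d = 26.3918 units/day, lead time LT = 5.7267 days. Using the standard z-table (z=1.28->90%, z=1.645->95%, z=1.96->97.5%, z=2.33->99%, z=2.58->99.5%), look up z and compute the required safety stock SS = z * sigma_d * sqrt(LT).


From the table, SL = 90% corresponds to z = 1.28
sqrt(LT) = sqrt(5.7267) = 2.3931
SS = 1.28 * 26.3918 * 2.3931 = 80.8409

80.8409 units


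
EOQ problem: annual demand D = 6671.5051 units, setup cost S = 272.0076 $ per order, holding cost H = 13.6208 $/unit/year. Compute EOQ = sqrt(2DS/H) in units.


2*D*S = 2 * 6671.5051 * 272.0076 = 3629400.1813
2*D*S/H = 266460.1331
EOQ = sqrt(266460.1331) = 516.1978

516.1978 units


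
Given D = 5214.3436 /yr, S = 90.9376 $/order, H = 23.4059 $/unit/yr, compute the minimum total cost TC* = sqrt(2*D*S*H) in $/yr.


2*D*S*H = 22197214.2945
TC* = sqrt(22197214.2945) = 4711.3920

4711.3920 $/yr


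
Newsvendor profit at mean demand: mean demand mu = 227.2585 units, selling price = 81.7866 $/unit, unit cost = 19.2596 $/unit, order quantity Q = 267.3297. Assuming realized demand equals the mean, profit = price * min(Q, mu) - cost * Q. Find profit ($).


Sales at mu = min(267.3297, 227.2585) = 227.2585
Revenue = 81.7866 * 227.2585 = 18586.7000
Total cost = 19.2596 * 267.3297 = 5148.6631
Profit = 18586.7000 - 5148.6631 = 13438.0369

13438.0369 $


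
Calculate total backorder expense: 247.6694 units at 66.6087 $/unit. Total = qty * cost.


Total = 247.6694 * 66.6087 = 16496.9368

16496.9368 $


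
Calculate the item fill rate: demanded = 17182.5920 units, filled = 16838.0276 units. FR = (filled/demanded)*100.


FR = 16838.0276 / 17182.5920 * 100 = 97.9947

97.9947%


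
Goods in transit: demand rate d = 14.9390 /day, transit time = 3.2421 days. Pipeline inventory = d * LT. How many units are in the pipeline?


Pipeline = 14.9390 * 3.2421 = 48.4337

48.4337 units


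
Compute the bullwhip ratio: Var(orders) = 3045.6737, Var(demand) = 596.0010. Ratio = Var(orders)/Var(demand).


BW = 3045.6737 / 596.0010 = 5.1102

5.1102


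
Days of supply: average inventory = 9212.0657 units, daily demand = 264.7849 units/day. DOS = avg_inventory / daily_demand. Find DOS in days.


DOS = 9212.0657 / 264.7849 = 34.7908

34.7908 days


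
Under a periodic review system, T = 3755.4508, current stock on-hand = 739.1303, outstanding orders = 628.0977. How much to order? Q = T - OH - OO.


Inventory position = OH + OO = 739.1303 + 628.0977 = 1367.2280
Q = 3755.4508 - 1367.2280 = 2388.2228

2388.2228 units


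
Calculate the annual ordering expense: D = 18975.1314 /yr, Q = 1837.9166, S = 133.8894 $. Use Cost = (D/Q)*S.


Number of orders = D/Q = 10.3243
Cost = 10.3243 * 133.8894 = 1382.3092

1382.3092 $/yr


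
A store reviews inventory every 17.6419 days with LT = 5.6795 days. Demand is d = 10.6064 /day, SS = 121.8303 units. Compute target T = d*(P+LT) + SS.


P + LT = 23.3214
d*(P+LT) = 10.6064 * 23.3214 = 247.3561
T = 247.3561 + 121.8303 = 369.1864

369.1864 units


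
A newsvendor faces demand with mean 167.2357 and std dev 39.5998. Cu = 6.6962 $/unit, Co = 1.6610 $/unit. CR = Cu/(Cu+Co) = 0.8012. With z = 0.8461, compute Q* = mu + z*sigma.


CR = Cu/(Cu+Co) = 6.6962/(6.6962+1.6610) = 0.8012
z = 0.8461
Q* = 167.2357 + 0.8461 * 39.5998 = 200.7411

200.7411 units


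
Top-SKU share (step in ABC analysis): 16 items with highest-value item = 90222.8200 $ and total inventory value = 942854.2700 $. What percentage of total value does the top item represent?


Top item = 90222.8200
Total = 942854.2700
Percentage = 90222.8200 / 942854.2700 * 100 = 9.5691

9.5691%


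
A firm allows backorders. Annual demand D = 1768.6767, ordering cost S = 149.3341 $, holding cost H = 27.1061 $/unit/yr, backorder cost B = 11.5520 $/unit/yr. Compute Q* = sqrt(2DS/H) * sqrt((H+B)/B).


sqrt(2DS/H) = 139.5999
sqrt((H+B)/B) = 1.8293
Q* = 139.5999 * 1.8293 = 255.3741

255.3741 units


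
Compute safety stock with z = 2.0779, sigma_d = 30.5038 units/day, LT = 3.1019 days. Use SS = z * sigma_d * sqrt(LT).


sqrt(LT) = sqrt(3.1019) = 1.7612
SS = 2.0779 * 30.5038 * 1.7612 = 111.6330

111.6330 units


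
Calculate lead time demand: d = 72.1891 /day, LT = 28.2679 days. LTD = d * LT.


LTD = 72.1891 * 28.2679 = 2040.6343

2040.6343 units


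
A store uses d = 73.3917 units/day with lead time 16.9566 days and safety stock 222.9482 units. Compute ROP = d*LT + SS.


d*LT = 73.3917 * 16.9566 = 1244.4737
ROP = 1244.4737 + 222.9482 = 1467.4219

1467.4219 units


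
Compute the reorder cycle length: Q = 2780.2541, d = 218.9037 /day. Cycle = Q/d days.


Cycle = 2780.2541 / 218.9037 = 12.7008

12.7008 days


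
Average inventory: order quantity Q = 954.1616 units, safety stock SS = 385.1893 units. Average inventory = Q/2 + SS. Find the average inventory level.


Q/2 = 477.0808
Avg = 477.0808 + 385.1893 = 862.2701

862.2701 units


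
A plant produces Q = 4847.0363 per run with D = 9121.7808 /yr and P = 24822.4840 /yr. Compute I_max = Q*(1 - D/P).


D/P = 0.3675
1 - D/P = 0.6325
I_max = 4847.0363 * 0.6325 = 3065.8446

3065.8446 units


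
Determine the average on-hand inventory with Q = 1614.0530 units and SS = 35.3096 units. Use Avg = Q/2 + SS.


Q/2 = 807.0265
Avg = 807.0265 + 35.3096 = 842.3361

842.3361 units


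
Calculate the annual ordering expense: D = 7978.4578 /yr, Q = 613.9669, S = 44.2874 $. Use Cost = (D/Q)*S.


Number of orders = D/Q = 12.9949
Cost = 12.9949 * 44.2874 = 575.5117

575.5117 $/yr


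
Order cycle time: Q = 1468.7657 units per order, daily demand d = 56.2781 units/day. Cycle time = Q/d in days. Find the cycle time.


Cycle = 1468.7657 / 56.2781 = 26.0984

26.0984 days


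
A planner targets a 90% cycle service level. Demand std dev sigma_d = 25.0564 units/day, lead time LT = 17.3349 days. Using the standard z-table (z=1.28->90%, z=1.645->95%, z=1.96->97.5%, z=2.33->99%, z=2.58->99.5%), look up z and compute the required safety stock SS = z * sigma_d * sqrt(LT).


From the table, SL = 90% corresponds to z = 1.28
sqrt(LT) = sqrt(17.3349) = 4.1635
SS = 1.28 * 25.0564 * 4.1635 = 133.5332

133.5332 units


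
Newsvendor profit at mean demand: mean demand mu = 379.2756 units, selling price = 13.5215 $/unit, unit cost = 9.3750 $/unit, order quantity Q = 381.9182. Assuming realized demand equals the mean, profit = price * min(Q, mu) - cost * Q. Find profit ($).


Sales at mu = min(381.9182, 379.2756) = 379.2756
Revenue = 13.5215 * 379.2756 = 5128.3750
Total cost = 9.3750 * 381.9182 = 3580.4831
Profit = 5128.3750 - 3580.4831 = 1547.8919

1547.8919 $


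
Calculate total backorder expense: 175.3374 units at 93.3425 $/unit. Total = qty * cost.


Total = 175.3374 * 93.3425 = 16366.4313

16366.4313 $


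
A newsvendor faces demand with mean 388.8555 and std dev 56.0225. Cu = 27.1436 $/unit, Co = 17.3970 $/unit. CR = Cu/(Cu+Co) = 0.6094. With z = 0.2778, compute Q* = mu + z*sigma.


CR = Cu/(Cu+Co) = 27.1436/(27.1436+17.3970) = 0.6094
z = 0.2778
Q* = 388.8555 + 0.2778 * 56.0225 = 404.4186

404.4186 units


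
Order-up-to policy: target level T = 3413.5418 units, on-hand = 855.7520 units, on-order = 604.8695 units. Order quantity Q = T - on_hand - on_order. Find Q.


Inventory position = OH + OO = 855.7520 + 604.8695 = 1460.6215
Q = 3413.5418 - 1460.6215 = 1952.9203

1952.9203 units


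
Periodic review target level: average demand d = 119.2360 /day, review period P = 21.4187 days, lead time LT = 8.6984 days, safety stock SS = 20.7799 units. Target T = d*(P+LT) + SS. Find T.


P + LT = 30.1171
d*(P+LT) = 119.2360 * 30.1171 = 3591.0425
T = 3591.0425 + 20.7799 = 3611.8224

3611.8224 units


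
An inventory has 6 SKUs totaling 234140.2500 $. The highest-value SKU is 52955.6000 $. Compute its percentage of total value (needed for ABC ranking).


Top item = 52955.6000
Total = 234140.2500
Percentage = 52955.6000 / 234140.2500 * 100 = 22.6170

22.6170%


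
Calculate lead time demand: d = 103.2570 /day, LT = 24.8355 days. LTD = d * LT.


LTD = 103.2570 * 24.8355 = 2564.4392

2564.4392 units


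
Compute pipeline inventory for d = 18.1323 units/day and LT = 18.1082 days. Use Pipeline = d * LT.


Pipeline = 18.1323 * 18.1082 = 328.3433

328.3433 units


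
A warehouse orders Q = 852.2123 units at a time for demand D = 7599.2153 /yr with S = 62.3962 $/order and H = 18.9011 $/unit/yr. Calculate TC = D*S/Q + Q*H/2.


Ordering cost = D*S/Q = 556.3897
Holding cost = Q*H/2 = 8053.8750
TC = 556.3897 + 8053.8750 = 8610.2647

8610.2647 $/yr


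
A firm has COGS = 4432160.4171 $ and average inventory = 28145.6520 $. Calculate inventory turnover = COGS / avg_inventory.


Turnover = 4432160.4171 / 28145.6520 = 157.4723

157.4723


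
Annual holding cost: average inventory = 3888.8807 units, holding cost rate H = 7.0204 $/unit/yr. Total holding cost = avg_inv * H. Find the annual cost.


Cost = 3888.8807 * 7.0204 = 27301.4981

27301.4981 $/yr


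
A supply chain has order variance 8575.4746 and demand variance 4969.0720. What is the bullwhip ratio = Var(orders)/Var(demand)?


BW = 8575.4746 / 4969.0720 = 1.7258

1.7258


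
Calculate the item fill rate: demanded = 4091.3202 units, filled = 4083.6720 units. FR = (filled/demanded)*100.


FR = 4083.6720 / 4091.3202 * 100 = 99.8131

99.8131%


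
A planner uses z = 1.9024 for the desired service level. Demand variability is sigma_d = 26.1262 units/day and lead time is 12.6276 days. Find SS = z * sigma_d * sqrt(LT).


sqrt(LT) = sqrt(12.6276) = 3.5535
SS = 1.9024 * 26.1262 * 3.5535 = 176.6194

176.6194 units


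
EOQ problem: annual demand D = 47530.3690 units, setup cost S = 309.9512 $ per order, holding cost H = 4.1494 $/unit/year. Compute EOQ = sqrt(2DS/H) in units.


2*D*S = 2 * 47530.3690 * 309.9512 = 29464189.8160
2*D*S/H = 7100831.4012
EOQ = sqrt(7100831.4012) = 2664.7385

2664.7385 units


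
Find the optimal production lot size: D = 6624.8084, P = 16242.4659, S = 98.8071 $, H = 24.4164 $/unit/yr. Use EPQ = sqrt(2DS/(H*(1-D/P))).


1 - D/P = 1 - 0.4079 = 0.5921
H*(1-D/P) = 14.4577
2DS = 1309156.2121
EPQ = sqrt(90550.8427) = 300.9167

300.9167 units


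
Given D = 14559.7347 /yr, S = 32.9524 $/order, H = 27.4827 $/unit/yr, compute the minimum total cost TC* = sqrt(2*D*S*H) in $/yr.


2*D*S*H = 26371200.7693
TC* = sqrt(26371200.7693) = 5135.2897

5135.2897 $/yr


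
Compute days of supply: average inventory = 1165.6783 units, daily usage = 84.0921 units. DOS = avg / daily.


DOS = 1165.6783 / 84.0921 = 13.8619

13.8619 days


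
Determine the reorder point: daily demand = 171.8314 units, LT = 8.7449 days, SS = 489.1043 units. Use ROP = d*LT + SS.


d*LT = 171.8314 * 8.7449 = 1502.6484
ROP = 1502.6484 + 489.1043 = 1991.7527

1991.7527 units


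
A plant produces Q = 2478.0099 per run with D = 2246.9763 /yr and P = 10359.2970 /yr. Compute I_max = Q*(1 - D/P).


D/P = 0.2169
1 - D/P = 0.7831
I_max = 2478.0099 * 0.7831 = 1940.5188

1940.5188 units


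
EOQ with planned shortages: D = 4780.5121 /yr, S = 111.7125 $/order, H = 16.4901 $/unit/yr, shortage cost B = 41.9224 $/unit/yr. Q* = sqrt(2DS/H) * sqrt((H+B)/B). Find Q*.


sqrt(2DS/H) = 254.5021
sqrt((H+B)/B) = 1.1804
Q* = 254.5021 * 1.1804 = 300.4148

300.4148 units


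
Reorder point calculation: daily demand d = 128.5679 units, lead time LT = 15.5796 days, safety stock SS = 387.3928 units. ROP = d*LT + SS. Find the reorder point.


d*LT = 128.5679 * 15.5796 = 2003.0365
ROP = 2003.0365 + 387.3928 = 2390.4293

2390.4293 units


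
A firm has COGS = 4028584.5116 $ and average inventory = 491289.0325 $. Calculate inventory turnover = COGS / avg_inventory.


Turnover = 4028584.5116 / 491289.0325 = 8.2000

8.2000


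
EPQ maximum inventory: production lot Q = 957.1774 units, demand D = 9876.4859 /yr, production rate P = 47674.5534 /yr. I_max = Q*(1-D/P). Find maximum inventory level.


D/P = 0.2072
1 - D/P = 0.7928
I_max = 957.1774 * 0.7928 = 758.8840

758.8840 units


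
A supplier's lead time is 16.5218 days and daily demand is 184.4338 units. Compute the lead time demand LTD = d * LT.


LTD = 184.4338 * 16.5218 = 3047.1784

3047.1784 units


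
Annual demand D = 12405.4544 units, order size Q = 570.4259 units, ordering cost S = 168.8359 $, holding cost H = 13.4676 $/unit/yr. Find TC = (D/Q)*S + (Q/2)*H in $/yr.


Ordering cost = D*S/Q = 3671.7934
Holding cost = Q*H/2 = 3841.1339
TC = 3671.7934 + 3841.1339 = 7512.9273

7512.9273 $/yr


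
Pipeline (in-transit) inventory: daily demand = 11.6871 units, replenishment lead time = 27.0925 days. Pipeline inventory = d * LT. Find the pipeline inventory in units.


Pipeline = 11.6871 * 27.0925 = 316.6328

316.6328 units


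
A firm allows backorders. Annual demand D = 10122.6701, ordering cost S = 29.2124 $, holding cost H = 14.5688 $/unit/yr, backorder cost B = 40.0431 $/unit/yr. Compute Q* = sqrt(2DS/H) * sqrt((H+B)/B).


sqrt(2DS/H) = 201.4811
sqrt((H+B)/B) = 1.1678
Q* = 201.4811 * 1.1678 = 235.2957

235.2957 units


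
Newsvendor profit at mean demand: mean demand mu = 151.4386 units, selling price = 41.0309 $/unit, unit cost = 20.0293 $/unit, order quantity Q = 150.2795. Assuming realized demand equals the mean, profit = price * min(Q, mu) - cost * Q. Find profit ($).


Sales at mu = min(150.2795, 151.4386) = 150.2795
Revenue = 41.0309 * 150.2795 = 6166.1031
Total cost = 20.0293 * 150.2795 = 3009.9932
Profit = 6166.1031 - 3009.9932 = 3156.1099

3156.1099 $


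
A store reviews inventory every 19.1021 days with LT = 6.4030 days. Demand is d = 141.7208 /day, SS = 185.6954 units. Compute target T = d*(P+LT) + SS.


P + LT = 25.5051
d*(P+LT) = 141.7208 * 25.5051 = 3614.6032
T = 3614.6032 + 185.6954 = 3800.2986

3800.2986 units


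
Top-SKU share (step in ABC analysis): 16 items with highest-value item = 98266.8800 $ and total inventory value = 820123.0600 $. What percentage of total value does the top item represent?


Top item = 98266.8800
Total = 820123.0600
Percentage = 98266.8800 / 820123.0600 * 100 = 11.9820

11.9820%


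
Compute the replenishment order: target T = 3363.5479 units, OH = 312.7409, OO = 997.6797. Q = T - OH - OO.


Inventory position = OH + OO = 312.7409 + 997.6797 = 1310.4206
Q = 3363.5479 - 1310.4206 = 2053.1273

2053.1273 units


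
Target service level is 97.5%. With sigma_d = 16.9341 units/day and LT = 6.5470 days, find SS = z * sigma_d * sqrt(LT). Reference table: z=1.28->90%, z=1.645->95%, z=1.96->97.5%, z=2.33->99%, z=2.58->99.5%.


From the table, SL = 97.5% corresponds to z = 1.96
sqrt(LT) = sqrt(6.5470) = 2.5587
SS = 1.96 * 16.9341 * 2.5587 = 84.9257

84.9257 units


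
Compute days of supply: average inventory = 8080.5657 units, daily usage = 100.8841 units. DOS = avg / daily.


DOS = 8080.5657 / 100.8841 = 80.0975

80.0975 days


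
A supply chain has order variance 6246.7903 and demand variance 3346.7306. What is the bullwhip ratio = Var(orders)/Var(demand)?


BW = 6246.7903 / 3346.7306 = 1.8665

1.8665


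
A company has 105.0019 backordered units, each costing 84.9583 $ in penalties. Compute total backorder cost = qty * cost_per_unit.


Total = 105.0019 * 84.9583 = 8920.7829

8920.7829 $


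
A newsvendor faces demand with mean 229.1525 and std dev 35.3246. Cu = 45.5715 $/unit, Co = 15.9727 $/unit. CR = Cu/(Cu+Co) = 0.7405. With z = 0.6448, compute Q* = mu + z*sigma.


CR = Cu/(Cu+Co) = 45.5715/(45.5715+15.9727) = 0.7405
z = 0.6448
Q* = 229.1525 + 0.6448 * 35.3246 = 251.9298

251.9298 units


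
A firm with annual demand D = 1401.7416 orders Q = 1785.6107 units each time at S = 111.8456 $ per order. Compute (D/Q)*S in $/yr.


Number of orders = D/Q = 0.7850
Cost = 0.7850 * 111.8456 = 87.8011

87.8011 $/yr


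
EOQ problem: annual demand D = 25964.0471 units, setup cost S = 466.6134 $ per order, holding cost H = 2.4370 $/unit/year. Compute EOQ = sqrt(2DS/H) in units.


2*D*S = 2 * 25964.0471 * 466.6134 = 24230344.5902
2*D*S/H = 9942693.7178
EOQ = sqrt(9942693.7178) = 3153.2037

3153.2037 units


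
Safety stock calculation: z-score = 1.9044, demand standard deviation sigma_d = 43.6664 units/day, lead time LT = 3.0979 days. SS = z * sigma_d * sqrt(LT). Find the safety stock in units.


sqrt(LT) = sqrt(3.0979) = 1.7601
SS = 1.9044 * 43.6664 * 1.7601 = 146.3657

146.3657 units


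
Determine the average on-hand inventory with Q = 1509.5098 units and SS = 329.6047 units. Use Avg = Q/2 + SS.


Q/2 = 754.7549
Avg = 754.7549 + 329.6047 = 1084.3596

1084.3596 units


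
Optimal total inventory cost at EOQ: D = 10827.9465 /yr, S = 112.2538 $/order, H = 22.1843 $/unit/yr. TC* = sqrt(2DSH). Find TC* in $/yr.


2*D*S*H = 53929063.4389
TC* = sqrt(53929063.4389) = 7343.6410

7343.6410 $/yr


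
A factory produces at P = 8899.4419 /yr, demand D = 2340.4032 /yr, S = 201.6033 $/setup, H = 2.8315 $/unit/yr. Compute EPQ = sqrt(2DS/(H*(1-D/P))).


1 - D/P = 1 - 0.2630 = 0.7370
H*(1-D/P) = 2.0869
2DS = 943666.0169
EPQ = sqrt(452193.5136) = 672.4534

672.4534 units


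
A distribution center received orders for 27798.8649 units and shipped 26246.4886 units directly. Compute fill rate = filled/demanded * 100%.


FR = 26246.4886 / 27798.8649 * 100 = 94.4157

94.4157%


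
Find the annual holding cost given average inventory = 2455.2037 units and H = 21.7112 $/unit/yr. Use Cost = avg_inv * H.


Cost = 2455.2037 * 21.7112 = 53305.4186

53305.4186 $/yr


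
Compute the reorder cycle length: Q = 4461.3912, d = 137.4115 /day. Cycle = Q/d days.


Cycle = 4461.3912 / 137.4115 = 32.4674

32.4674 days


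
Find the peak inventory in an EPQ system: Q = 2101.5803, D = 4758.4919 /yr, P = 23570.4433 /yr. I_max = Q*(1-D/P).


D/P = 0.2019
1 - D/P = 0.7981
I_max = 2101.5803 * 0.7981 = 1677.3052

1677.3052 units


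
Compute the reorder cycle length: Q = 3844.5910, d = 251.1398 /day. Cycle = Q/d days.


Cycle = 3844.5910 / 251.1398 = 15.3086

15.3086 days


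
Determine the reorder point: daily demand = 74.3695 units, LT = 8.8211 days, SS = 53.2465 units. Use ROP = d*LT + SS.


d*LT = 74.3695 * 8.8211 = 656.0208
ROP = 656.0208 + 53.2465 = 709.2673

709.2673 units


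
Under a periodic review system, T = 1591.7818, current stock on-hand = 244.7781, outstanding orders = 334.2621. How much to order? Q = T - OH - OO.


Inventory position = OH + OO = 244.7781 + 334.2621 = 579.0402
Q = 1591.7818 - 579.0402 = 1012.7416

1012.7416 units


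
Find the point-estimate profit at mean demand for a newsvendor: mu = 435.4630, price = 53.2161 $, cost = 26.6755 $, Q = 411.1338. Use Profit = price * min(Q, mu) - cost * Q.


Sales at mu = min(411.1338, 435.4630) = 411.1338
Revenue = 53.2161 * 411.1338 = 21878.9374
Total cost = 26.6755 * 411.1338 = 10967.1997
Profit = 21878.9374 - 10967.1997 = 10911.7377

10911.7377 $


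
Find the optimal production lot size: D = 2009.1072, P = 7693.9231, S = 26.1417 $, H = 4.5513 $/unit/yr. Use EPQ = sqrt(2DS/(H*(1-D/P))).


1 - D/P = 1 - 0.2611 = 0.7389
H*(1-D/P) = 3.3628
2DS = 105042.9554
EPQ = sqrt(31236.5388) = 176.7386

176.7386 units


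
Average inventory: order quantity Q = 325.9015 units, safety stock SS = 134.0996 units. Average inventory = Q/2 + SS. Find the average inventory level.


Q/2 = 162.9507
Avg = 162.9507 + 134.0996 = 297.0503

297.0503 units


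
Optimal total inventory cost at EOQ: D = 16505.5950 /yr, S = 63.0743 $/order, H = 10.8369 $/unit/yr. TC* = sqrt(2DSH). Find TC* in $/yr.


2*D*S*H = 22564134.7945
TC* = sqrt(22564134.7945) = 4750.1721

4750.1721 $/yr


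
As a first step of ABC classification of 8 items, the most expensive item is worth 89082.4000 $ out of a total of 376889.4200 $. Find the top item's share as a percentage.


Top item = 89082.4000
Total = 376889.4200
Percentage = 89082.4000 / 376889.4200 * 100 = 23.6362

23.6362%


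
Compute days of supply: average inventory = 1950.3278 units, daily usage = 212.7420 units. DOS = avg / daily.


DOS = 1950.3278 / 212.7420 = 9.1676

9.1676 days


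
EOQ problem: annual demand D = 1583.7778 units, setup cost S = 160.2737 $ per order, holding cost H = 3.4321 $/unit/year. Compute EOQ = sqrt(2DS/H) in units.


2*D*S = 2 * 1583.7778 * 160.2737 = 507675.8560
2*D*S/H = 147919.8904
EOQ = sqrt(147919.8904) = 384.6035

384.6035 units


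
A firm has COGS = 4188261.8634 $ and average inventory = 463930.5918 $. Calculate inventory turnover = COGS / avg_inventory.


Turnover = 4188261.8634 / 463930.5918 = 9.0278

9.0278


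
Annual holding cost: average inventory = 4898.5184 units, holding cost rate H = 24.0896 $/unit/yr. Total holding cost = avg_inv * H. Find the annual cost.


Cost = 4898.5184 * 24.0896 = 118003.3488

118003.3488 $/yr


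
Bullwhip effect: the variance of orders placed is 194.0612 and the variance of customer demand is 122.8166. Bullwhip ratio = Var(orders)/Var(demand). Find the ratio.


BW = 194.0612 / 122.8166 = 1.5801

1.5801


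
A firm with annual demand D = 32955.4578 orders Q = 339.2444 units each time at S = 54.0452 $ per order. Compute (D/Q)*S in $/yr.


Number of orders = D/Q = 97.1437
Cost = 97.1437 * 54.0452 = 5250.1509

5250.1509 $/yr


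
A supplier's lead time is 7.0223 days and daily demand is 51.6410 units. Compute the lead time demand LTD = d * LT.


LTD = 51.6410 * 7.0223 = 362.6386

362.6386 units
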